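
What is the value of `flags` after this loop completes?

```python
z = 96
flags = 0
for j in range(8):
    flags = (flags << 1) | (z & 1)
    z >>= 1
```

Reverse lowest 8 bits of 96
`flags` takes the values: 0 → 1 → 3 → 6

Answer: 6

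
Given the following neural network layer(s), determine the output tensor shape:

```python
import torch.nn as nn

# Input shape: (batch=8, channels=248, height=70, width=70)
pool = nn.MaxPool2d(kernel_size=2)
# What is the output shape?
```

Input: (8, 248, 70, 70) -> Output: (8, 248, 35, 35)

Answer: (8, 248, 35, 35)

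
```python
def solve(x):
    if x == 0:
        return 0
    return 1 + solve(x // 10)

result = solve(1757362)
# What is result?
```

Count of digits of 1757362: 7

Answer: 7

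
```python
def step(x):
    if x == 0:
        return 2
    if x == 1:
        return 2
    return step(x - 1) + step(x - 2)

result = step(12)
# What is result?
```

Build up from base cases: step(0)=2, step(1)=2, step(2)=4, step(3)=6, step(4)=10, step(5)=16, step(6)=26, ..., step(12)=466

Answer: 466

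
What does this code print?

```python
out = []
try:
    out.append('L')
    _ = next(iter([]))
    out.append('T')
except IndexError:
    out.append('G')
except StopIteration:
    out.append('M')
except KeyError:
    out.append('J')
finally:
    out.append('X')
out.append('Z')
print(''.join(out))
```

Execution trace: 'L' (try body) → 'M' (except StopIteration) → 'X' (finally) → 'Z' (after the try/except). Output: LMXZ

Answer: LMXZ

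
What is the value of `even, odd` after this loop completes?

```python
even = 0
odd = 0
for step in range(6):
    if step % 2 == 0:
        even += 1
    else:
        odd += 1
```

Count evens and odds in range(6)
`even, odd` takes the values: (0, 0) → (1, 0) → (1, 1) → (2, 1) → (2, 2) → (3, 2) → (3, 3)

Answer: 3, 3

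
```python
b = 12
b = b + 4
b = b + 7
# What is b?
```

Trace:
`b = 12` → b = 12
`b = b + 4` → b = 16
`b = b + 7` → b = 23
So b = 23

Answer: 23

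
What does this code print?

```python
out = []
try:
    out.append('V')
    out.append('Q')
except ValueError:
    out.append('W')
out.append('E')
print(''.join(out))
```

Execution trace: 'V' (try body) → 'Q' (try body, no exception) → 'E' (after the try/except). Output: VQE

Answer: VQE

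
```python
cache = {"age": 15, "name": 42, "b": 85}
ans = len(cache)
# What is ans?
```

Trace:
`cache = {"age": 15, "name": 42, "b": 85}` → cache = {'age': 15, 'name': 42, 'b': 85}
`ans = len(cache)` → ans = 3
So ans = 3

Answer: 3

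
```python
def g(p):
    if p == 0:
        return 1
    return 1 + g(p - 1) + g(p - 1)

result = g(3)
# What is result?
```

g(p) = 1 + 2·g(p-1), g(0)=1. Closed form: (1+1)·2^3 - 1 = 15.

Answer: 15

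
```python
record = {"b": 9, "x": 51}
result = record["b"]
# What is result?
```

Trace:
`record = {"b": 9, "x": 51}` → record = {'b': 9, 'x': 51}
`result = record["b"]` → result = 9
So result = 9

Answer: 9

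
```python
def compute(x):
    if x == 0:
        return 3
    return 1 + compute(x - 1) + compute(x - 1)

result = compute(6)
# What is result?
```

compute(x) = 1 + 2·compute(x-1), compute(0)=3. Closed form: (3+1)·2^6 - 1 = 255.

Answer: 255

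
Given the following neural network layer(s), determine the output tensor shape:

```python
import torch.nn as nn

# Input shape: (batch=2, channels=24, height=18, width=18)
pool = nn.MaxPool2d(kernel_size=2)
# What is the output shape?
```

Input: (2, 24, 18, 18) -> Output: (2, 24, 9, 9)

Answer: (2, 24, 9, 9)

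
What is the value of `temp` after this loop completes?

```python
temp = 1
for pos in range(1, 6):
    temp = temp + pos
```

Start at 1, add 1 through 5
`temp` takes the values: 1 → 2 → 4 → 7 → 11 → 16

Answer: 16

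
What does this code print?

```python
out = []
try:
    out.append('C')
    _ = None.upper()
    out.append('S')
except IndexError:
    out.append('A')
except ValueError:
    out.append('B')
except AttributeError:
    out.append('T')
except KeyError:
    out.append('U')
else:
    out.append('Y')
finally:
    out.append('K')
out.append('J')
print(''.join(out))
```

Execution trace: 'C' (try body) → 'T' (except AttributeError) → 'K' (finally) → 'J' (after the try/except). Output: CTKJ

Answer: CTKJ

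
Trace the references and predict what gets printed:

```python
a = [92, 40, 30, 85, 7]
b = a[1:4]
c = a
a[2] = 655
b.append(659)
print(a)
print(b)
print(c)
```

Key concept: slice vs alias.
Step by step:
`a = [92, 40, 30, 85, 7]` → a = [92, 40, 30, 85, 7]
`b = a[1:4]` → b = [40, 30, 85]
`c = a` → c = [92, 40, 30, 85, 7] (same object as a)
`a[2] = 655` → a = [92, 40, 655, 85, 7] (same object as c); c = [92, 40, 655, 85, 7] (same object as a)
`b.append(659)` → b = [40, 30, 85, 659]
`print(a)` → prints [92, 40, 655, 85, 7]
`print(b)` → prints [40, 30, 85, 659]
`print(c)` → prints [92, 40, 655, 85, 7]

Answer:
[92, 40, 655, 85, 7]
[40, 30, 85, 659]
[92, 40, 655, 85, 7]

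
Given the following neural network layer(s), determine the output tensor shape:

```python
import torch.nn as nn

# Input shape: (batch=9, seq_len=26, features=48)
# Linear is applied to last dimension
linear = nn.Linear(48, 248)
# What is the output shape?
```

Input: (9, 26, 48) -> Output: (9, 26, 248)

Answer: (9, 26, 248)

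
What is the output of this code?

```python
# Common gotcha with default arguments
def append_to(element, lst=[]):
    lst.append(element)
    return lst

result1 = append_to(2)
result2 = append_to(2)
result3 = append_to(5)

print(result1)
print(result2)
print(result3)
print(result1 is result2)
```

Key concept: mutable default argument gotcha.
Step by step:
`result1 = append_to(2)` → result1 = [2]
`result2 = append_to(2)` → result1 = [2, 2] (same object as result2); result2 = [2, 2] (same object as result1)
`result3 = append_to(5)` → result1 = [2, 2, 5] (same object as result2, result3); result2 = [2, 2, 5] (same object as result1, result3); result3 = [2, 2, 5] (same object as result1, result2)
`print(result1)` → prints [2, 2, 5]
`print(result2)` → prints [2, 2, 5]
`print(result3)` → prints [2, 2, 5]
`print(result1 is result2)` → prints True

Answer:
[2, 2, 5]
[2, 2, 5]
[2, 2, 5]
True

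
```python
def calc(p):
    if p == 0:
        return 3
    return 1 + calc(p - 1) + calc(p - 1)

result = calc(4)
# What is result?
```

calc(p) = 1 + 2·calc(p-1), calc(0)=3. Closed form: (3+1)·2^4 - 1 = 63.

Answer: 63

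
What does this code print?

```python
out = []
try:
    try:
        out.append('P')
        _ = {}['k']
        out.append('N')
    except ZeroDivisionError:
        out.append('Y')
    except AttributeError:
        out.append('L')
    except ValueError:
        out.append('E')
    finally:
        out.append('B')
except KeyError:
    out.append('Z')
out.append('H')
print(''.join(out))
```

Execution trace: 'P' (try body) → 'B' (finally) → 'Z' (outer except KeyError) → 'H' (after the try/except). Output: PBZH

Answer: PBZH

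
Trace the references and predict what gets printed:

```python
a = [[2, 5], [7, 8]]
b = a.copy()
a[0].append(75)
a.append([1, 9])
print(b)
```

Key concept: shallow copy with nested lists.
Step by step:
`a = [[2, 5], [7, 8]]` → a = [[2, 5], [7, 8]]
`b = a.copy()` → b = [[2, 5], [7, 8]]
`a[0].append(75)` → a = [[2, 5, 75], [7, 8]]; b = [[2, 5, 75], [7, 8]]
`a.append([1, 9])` → a = [[2, 5, 75], [7, 8], [1, 9]]
`print(b)` → prints [[2, 5, 75], [7, 8]]

Answer: [[2, 5, 75], [7, 8]]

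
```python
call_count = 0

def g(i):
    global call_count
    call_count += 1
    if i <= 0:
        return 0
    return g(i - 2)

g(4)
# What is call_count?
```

Linear recursion stepping by 2: 3 calls from i=4 down to ≤0.

Answer: 3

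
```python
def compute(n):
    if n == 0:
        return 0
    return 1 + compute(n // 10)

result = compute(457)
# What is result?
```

Count of digits of 457: 3

Answer: 3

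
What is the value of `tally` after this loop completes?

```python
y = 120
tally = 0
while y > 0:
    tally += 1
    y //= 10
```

Count digits by repeated division by 10
`tally` takes the values: 0 → 1 → 2 → 3

Answer: 3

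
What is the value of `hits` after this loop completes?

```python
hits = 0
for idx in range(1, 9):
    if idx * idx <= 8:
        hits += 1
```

Count numbers where idx² ≤ 8
`hits` takes the values: 0 → 1 → 2

Answer: 2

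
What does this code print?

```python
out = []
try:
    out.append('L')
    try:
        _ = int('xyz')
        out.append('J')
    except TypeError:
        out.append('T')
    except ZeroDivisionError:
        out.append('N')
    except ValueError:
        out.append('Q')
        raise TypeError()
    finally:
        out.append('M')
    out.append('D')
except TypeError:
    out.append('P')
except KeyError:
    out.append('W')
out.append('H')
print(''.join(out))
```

Execution trace: 'L' (try body) → 'Q' (inner except ValueError) → 'M' (inner finally) → 'P' (except TypeError) → 'H' (after the try/except). Output: LQMPH

Answer: LQMPH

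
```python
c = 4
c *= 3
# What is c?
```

Trace:
`c = 4` → c = 4
`c *= 3` → c = 12
So c = 12

Answer: 12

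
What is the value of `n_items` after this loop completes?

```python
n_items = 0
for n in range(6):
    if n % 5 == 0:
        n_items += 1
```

Count numbers divisible by 5 in range(6)
`n_items` takes the values: 0 → 1 → 2

Answer: 2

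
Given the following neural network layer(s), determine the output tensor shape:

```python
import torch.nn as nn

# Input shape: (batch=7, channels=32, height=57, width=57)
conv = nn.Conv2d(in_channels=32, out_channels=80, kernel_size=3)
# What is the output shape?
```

Input: (7, 32, 57, 57) -> Output: (7, 80, 55, 55)

Answer: (7, 80, 55, 55)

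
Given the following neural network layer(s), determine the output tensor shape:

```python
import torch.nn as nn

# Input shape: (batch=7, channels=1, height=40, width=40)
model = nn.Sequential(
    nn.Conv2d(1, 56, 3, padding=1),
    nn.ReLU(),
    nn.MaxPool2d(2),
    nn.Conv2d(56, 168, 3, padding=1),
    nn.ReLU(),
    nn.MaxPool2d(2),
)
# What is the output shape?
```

Input: (7, 1, 40, 40) -> after first Conv2d: (7, 56, 40, 40) -> after first MaxPool2d: (7, 56, 20, 20) -> after second Conv2d: (7, 168, 20, 20) -> Output: (7, 168, 10, 10)

Answer: (7, 168, 10, 10)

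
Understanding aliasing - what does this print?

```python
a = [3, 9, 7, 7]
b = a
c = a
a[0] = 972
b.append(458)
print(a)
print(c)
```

Key concept: multiple aliases.
Step by step:
`a = [3, 9, 7, 7]` → a = [3, 9, 7, 7]
`b = a` → b = [3, 9, 7, 7] (same object as a)
`c = a` → c = [3, 9, 7, 7] (same object as a, b)
`a[0] = 972` → a = [972, 9, 7, 7] (same object as b, c); b = [972, 9, 7, 7] (same object as a, c); c = [972, 9, 7, 7] (same object as a, b)
`b.append(458)` → a = [972, 9, 7, 7, 458] (same object as b, c); b = [972, 9, 7, 7, 458] (same object as a, c); c = [972, 9, 7, 7, 458] (same object as a, b)
`print(a)` → prints [972, 9, 7, 7, 458]
`print(c)` → prints [972, 9, 7, 7, 458]

Answer:
[972, 9, 7, 7, 458]
[972, 9, 7, 7, 458]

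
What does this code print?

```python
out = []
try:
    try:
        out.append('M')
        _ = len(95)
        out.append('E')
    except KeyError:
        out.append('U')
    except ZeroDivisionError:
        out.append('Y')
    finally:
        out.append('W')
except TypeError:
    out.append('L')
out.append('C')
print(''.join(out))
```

Execution trace: 'M' (inner try body) → 'W' (inner finally) → 'L' (outer except TypeError) → 'C' (after the try/except). Output: MWLC

Answer: MWLC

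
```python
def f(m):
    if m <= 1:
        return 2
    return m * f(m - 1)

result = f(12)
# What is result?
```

f(12) = 12 * 11 * 10 * 9 * 8 * 7 * 6 * 5 * 4 * 3 * 2 * 2 = 958003200

Answer: 958003200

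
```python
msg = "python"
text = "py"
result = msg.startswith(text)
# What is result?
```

Trace:
`msg = "python"` → msg = 'python'
`text = "py"` → text = 'py'
`result = msg.startswith(text)` → result = True
So result = True

Answer: True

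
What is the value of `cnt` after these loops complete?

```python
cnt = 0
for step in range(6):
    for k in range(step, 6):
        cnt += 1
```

Upper triangle: 6 + 5 + ... + 1
`cnt` takes the values: 0 → 1 → 2 → 3 → 4 → 5 → 6 → 7 → 8 → 9 → 10 → 11 → 12 → 13 → 14 → 15 → 16 → 17 → 18 → 19 → 20 → 21

Answer: 21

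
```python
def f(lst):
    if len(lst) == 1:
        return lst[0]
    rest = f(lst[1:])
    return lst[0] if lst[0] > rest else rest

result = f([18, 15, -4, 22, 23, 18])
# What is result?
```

Recursive max over [18, 15, -4, 22, 23, 18] = 23

Answer: 23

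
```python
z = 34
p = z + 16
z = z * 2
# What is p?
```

Trace:
`z = 34` → z = 34
`p = z + 16` → p = 50
`z = z * 2` → z = 68
So p = 50

Answer: 50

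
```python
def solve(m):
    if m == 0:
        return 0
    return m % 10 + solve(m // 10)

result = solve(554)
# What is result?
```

Sum of digits of 554: 4 + 5 + 5 = 14

Answer: 14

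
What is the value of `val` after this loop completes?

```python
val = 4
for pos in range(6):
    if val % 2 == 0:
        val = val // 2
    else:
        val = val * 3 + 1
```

Collatz-style transformation from 4
`val` takes the values: 4 → 2 → 1 → 4 → 2 → 1 → 4

Answer: 4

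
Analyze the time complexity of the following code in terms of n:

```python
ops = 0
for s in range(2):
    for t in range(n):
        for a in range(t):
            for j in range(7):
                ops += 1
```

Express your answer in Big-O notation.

Each loop level contributes: 1 × n × n × 1. Multiplying the contributions gives O(n^2).

Answer: O(n^2)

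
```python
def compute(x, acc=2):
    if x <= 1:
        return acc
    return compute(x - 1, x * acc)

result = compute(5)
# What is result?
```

Accumulator trace (n, acc): (5, 2) -> (4, 10) -> (3, 40) -> (2, 120) -> (1, 240) -> return 240

Answer: 240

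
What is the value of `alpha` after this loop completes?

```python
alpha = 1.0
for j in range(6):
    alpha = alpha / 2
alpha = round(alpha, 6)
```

Halving LR 6 times: 1 / 2^6
`alpha` takes the values: 1.0 → 0.5 → 0.25 → 0.125 → 0.0625 → 0.03125 → 0.015625

Answer: 0.015625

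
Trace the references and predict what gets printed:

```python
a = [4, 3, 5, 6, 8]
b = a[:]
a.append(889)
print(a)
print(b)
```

Key concept: slice [:] creates copy.
Step by step:
`a = [4, 3, 5, 6, 8]` → a = [4, 3, 5, 6, 8]
`b = a[:]` → b = [4, 3, 5, 6, 8]
`a.append(889)` → a = [4, 3, 5, 6, 8, 889]
`print(a)` → prints [4, 3, 5, 6, 8, 889]
`print(b)` → prints [4, 3, 5, 6, 8]

Answer:
[4, 3, 5, 6, 8, 889]
[4, 3, 5, 6, 8]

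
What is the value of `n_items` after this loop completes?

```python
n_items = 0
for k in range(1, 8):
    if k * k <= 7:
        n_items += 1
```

Count numbers where k² ≤ 7
`n_items` takes the values: 0 → 1 → 2

Answer: 2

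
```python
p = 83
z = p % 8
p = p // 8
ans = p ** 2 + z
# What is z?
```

Trace:
`p = 83` → p = 83
`z = p % 8` → z = 3
`p = p // 8` → p = 10
`ans = p ** 2 + z` → ans = 103
So z = 3

Answer: 3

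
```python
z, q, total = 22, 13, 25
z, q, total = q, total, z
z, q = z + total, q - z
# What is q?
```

Trace:
`z, q, total = 22, 13, 25` → z = 22; q = 13; total = 25
`z, q, total = q, total, z` → z = 13; q = 25; total = 22
`z, q = z + total, q - z` → z = 35; q = 12
So q = 12

Answer: 12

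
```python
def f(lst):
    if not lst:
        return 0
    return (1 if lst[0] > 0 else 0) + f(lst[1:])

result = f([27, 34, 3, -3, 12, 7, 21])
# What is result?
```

Count of positive elements in [27, 34, 3, -3, 12, 7, 21] = 6

Answer: 6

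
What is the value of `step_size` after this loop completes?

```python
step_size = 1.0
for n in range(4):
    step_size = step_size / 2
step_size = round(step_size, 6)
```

Halving LR 4 times: 1 / 2^4
`step_size` takes the values: 1.0 → 0.5 → 0.25 → 0.125 → 0.0625

Answer: 0.0625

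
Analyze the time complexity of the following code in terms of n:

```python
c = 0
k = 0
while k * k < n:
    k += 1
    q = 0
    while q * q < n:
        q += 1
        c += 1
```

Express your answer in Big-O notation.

Each loop level contributes: √n × √n. Multiplying the contributions gives O(n).

Answer: O(n)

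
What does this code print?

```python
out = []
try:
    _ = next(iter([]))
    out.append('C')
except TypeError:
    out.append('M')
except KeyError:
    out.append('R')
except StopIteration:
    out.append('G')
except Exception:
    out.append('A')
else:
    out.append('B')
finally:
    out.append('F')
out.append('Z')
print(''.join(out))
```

Execution trace: 'G' (except StopIteration) → 'F' (finally) → 'Z' (after the try/except). Output: GFZ

Answer: GFZ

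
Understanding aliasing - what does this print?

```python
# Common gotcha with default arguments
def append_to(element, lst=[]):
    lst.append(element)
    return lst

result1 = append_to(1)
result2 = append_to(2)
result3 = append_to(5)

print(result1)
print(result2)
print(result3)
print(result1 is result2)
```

Key concept: mutable default argument gotcha.
Step by step:
`result1 = append_to(1)` → result1 = [1]
`result2 = append_to(2)` → result1 = [1, 2] (same object as result2); result2 = [1, 2] (same object as result1)
`result3 = append_to(5)` → result1 = [1, 2, 5] (same object as result2, result3); result2 = [1, 2, 5] (same object as result1, result3); result3 = [1, 2, 5] (same object as result1, result2)
`print(result1)` → prints [1, 2, 5]
`print(result2)` → prints [1, 2, 5]
`print(result3)` → prints [1, 2, 5]
`print(result1 is result2)` → prints True

Answer:
[1, 2, 5]
[1, 2, 5]
[1, 2, 5]
True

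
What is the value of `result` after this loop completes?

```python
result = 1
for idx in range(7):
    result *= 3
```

3^7 = 2187
`result` takes the values: 1 → 3 → 9 → 27 → 81 → 243 → 729 → 2187

Answer: 2187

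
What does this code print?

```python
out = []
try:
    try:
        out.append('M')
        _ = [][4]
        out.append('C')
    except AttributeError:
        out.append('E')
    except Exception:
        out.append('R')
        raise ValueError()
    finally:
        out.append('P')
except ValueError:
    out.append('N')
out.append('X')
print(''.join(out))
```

Execution trace: 'M' (try body) → 'R' (except Exception) → 'P' (finally) → 'N' (outer except ValueError) → 'X' (after the try/except). Output: MRPNX

Answer: MRPNX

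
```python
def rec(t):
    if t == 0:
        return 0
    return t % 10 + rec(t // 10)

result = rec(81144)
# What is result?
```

Sum of digits of 81144: 4 + 4 + 1 + 1 + 8 = 18

Answer: 18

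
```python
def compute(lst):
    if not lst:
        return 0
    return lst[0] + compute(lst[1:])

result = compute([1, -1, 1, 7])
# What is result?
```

1 + (-1) + 1 + 7 + 0 = 8

Answer: 8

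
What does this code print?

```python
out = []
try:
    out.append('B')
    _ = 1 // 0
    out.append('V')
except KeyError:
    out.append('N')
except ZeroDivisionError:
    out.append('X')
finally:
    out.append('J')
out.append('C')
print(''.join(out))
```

Execution trace: 'B' (try body) → 'X' (except ZeroDivisionError) → 'J' (finally) → 'C' (after the try/except). Output: BXJC

Answer: BXJC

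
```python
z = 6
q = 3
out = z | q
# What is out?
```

Trace:
`z = 6` → z = 6
`q = 3` → q = 3
`out = z | q` → out = 7
So out = 7

Answer: 7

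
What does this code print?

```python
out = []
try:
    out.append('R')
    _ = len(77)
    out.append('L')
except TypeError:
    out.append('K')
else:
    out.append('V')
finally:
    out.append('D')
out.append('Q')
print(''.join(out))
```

Execution trace: 'R' (try body) → 'K' (except TypeError) → 'D' (finally) → 'Q' (after the try/except). Output: RKDQ

Answer: RKDQ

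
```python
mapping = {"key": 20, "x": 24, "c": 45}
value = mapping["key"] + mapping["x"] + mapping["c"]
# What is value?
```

Trace:
`mapping = {"key": 20, "x": 24, "c": 45}` → mapping = {'key': 20, 'x': 24, 'c': 45}
`value = mapping["key"] + mapping["x"] + mapping["c"]` → value = 89
So value = 89

Answer: 89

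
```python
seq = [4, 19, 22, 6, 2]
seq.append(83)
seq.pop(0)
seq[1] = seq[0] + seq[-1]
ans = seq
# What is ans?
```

Trace:
`seq = [4, 19, 22, 6, 2]` → seq = [4, 19, 22, 6, 2]
`seq.append(83)` → seq = [4, 19, 22, 6, 2, 83]
`seq.pop(0)` → seq = [19, 22, 6, 2, 83]
`seq[1] = seq[0] + seq[-1]` → seq = [19, 102, 6, 2, 83]
`ans = seq` → ans = [19, 102, 6, 2, 83]
So ans = [19, 102, 6, 2, 83]

Answer: [19, 102, 6, 2, 83]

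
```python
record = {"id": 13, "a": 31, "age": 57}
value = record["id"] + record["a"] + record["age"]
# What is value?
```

Trace:
`record = {"id": 13, "a": 31, "age": 57}` → record = {'id': 13, 'a': 31, 'age': 57}
`value = record["id"] + record["a"] + record["age"]` → value = 101
So value = 101

Answer: 101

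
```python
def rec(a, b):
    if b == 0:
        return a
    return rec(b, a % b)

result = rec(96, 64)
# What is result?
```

rec(96, 64) -> rec(64, 32) -> rec(32, 0) -> 32

Answer: 32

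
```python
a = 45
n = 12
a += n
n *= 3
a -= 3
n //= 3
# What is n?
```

Trace:
`a = 45` → a = 45
`n = 12` → n = 12
`a += n` → a = 57
`n *= 3` → n = 36
`a -= 3` → a = 54
`n //= 3` → n = 12
So n = 12

Answer: 12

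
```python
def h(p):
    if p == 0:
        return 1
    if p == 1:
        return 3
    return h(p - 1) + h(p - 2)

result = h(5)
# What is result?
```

Build up from base cases: h(0)=1, h(1)=3, h(2)=4, h(3)=7, h(4)=11, h(5)=18

Answer: 18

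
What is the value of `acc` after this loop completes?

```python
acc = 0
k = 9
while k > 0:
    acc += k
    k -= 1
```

Sum 9 down to 1
`acc` takes the values: 0 → 9 → 17 → 24 → 30 → 35 → 39 → 42 → 44 → 45

Answer: 45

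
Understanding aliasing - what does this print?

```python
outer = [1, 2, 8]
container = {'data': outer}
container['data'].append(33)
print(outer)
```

Key concept: dict holds reference to list.
Step by step:
`outer = [1, 2, 8]` → outer = [1, 2, 8]
`container = {'data': outer}` → container = {'data': [1, 2, 8]}
`container['data'].append(33)` → outer = [1, 2, 8, 33]; container = {'data': [1, 2, 8, 33]}
`print(outer)` → prints [1, 2, 8, 33]

Answer: [1, 2, 8, 33]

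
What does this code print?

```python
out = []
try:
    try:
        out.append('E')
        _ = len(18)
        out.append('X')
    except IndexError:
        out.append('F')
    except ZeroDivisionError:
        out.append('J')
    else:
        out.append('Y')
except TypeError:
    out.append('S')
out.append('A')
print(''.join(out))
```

Execution trace: 'E' (try body) → 'S' (outer except TypeError) → 'A' (after the try/except). Output: ESA

Answer: ESA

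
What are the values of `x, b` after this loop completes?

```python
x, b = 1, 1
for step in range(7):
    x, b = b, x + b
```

Fibonacci: after 7 iterations
`x, b` takes the values: (1, 1) → (1, 2) → (2, 3) → (3, 5) → (5, 8) → (8, 13) → (13, 21) → (21, 34)

Answer: 21, 34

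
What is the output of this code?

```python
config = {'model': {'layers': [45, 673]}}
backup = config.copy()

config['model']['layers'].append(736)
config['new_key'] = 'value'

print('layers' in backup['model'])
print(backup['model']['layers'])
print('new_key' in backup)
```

Key concept: shallow copy gotcha with nested dict.
Step by step:
`config = {'model': {'layers': [45, 673]}}` → config = {'model': {'layers': [45, 673]}}
`backup = config.copy()` → backup = {'model': {'layers': [45, 673]}}
`config['model']['layers'].append(736)` → config = {'model': {'layers': [45, 673, 736]}}; backup = {'model': {'layers': [45, 673, 736]}}
`config['new_key'] = 'value'` → config = {'model': {'layers': [45, 673, 736]}, 'new_key': 'value'}
`print('layers' in backup['model'])` → prints True
`print(backup['model']['layers'])` → prints [45, 673, 736]
`print('new_key' in backup)` → prints False

Answer:
True
[45, 673, 736]
False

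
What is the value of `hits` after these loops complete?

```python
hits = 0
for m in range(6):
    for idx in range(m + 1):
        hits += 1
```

Triangle: 1 + 2 + ... + 6
`hits` takes the values: 0 → 1 → 2 → 3 → 4 → 5 → 6 → 7 → 8 → 9 → 10 → 11 → 12 → 13 → 14 → 15 → 16 → 17 → 18 → 19 → 20 → 21

Answer: 21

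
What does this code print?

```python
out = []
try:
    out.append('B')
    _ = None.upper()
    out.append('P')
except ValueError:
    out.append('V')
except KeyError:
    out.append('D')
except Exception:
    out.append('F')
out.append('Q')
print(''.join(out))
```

Execution trace: 'B' (try body) → 'F' (except Exception) → 'Q' (after the try/except). Output: BFQ

Answer: BFQ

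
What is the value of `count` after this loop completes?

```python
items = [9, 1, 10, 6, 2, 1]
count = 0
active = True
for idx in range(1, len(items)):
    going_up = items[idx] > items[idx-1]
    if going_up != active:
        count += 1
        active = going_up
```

Count direction changes in [9, 1, 10, 6, 2, 1]
`count` takes the values: 0 → 1 → 2 → 3

Answer: 3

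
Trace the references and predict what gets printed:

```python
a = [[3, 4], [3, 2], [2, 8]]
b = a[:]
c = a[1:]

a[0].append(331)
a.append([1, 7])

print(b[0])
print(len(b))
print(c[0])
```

Key concept: slice with nested mutation.
Step by step:
`a = [[3, 4], [3, 2], [2, 8]]` → a = [[3, 4], [3, 2], [2, 8]]
`b = a[:]` → b = [[3, 4], [3, 2], [2, 8]]
`c = a[1:]` → c = [[3, 2], [2, 8]]
`a[0].append(331)` → a = [[3, 4, 331], [3, 2], [2, 8]]; b = [[3, 4, 331], [3, 2], [2, 8]]
`a.append([1, 7])` → a = [[3, 4, 331], [3, 2], [2, 8], [1, 7]]
`print(b[0])` → prints [3, 4, 331]
`print(len(b))` → prints 3
`print(c[0])` → prints [3, 2]

Answer:
[3, 4, 331]
3
[3, 2]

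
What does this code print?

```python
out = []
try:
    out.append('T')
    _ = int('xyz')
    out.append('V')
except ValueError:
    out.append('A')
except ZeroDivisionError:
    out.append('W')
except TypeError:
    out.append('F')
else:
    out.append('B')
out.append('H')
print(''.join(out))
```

Execution trace: 'T' (try body) → 'A' (except ValueError) → 'H' (after the try/except). Output: TAH

Answer: TAH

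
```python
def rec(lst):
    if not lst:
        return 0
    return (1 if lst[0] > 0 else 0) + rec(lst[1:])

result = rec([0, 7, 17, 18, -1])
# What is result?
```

Count of positive elements in [0, 7, 17, 18, -1] = 3

Answer: 3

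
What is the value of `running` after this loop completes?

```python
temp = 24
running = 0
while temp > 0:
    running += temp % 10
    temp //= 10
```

Sum digits of 24
`running` takes the values: 0 → 4 → 6

Answer: 6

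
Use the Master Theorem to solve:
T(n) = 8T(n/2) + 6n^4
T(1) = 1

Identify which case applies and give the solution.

a=8, b=2, f(n)=6n^4. log_2(8) = 3. Since c=4 > 3 and the regularity condition holds (8(n/2)^4 = (8/2^4)n^4 with 8/2^4 < 1), Case 3 applies: T(n) = Θ(f(n)) = O(n^4).

Answer: O(n^4) - Case 3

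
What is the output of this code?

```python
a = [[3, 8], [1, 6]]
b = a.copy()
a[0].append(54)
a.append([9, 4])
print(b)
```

Key concept: shallow copy with nested lists.
Step by step:
`a = [[3, 8], [1, 6]]` → a = [[3, 8], [1, 6]]
`b = a.copy()` → b = [[3, 8], [1, 6]]
`a[0].append(54)` → a = [[3, 8, 54], [1, 6]]; b = [[3, 8, 54], [1, 6]]
`a.append([9, 4])` → a = [[3, 8, 54], [1, 6], [9, 4]]
`print(b)` → prints [[3, 8, 54], [1, 6]]

Answer: [[3, 8, 54], [1, 6]]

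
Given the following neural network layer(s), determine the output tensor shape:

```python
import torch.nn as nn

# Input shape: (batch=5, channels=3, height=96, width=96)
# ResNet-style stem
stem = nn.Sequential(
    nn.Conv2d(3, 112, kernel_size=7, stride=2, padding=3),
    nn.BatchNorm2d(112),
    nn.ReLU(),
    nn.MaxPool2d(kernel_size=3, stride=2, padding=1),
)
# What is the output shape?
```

Input: (5, 3, 96, 96) -> after Conv2d 7x7 stride=2: (5, 112, 48, 48) -> Output: (5, 112, 24, 24)

Answer: (5, 112, 24, 24)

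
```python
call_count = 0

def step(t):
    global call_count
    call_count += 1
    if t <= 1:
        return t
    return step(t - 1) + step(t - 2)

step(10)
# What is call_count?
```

Calls(t) = 1 + Calls(t-1) + Calls(t-2); Calls(0)=Calls(1)=1. For t=10 this gives 177.

Answer: 177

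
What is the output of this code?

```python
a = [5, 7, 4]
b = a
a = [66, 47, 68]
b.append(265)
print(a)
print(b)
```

Key concept: rebinding vs mutation: a is rebound to a new list, b still points at the original.
Step by step:
`a = [5, 7, 4]` → a = [5, 7, 4]
`b = a` → b = [5, 7, 4] (same object as a)
`a = [66, 47, 68]` → a = [66, 47, 68]
`b.append(265)` → b = [5, 7, 4, 265]
`print(a)` → prints [66, 47, 68]
`print(b)` → prints [5, 7, 4, 265]

Answer:
[66, 47, 68]
[5, 7, 4, 265]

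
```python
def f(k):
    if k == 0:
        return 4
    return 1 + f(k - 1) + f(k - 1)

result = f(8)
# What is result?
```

f(k) = 1 + 2·f(k-1), f(0)=4. Closed form: (4+1)·2^8 - 1 = 1279.

Answer: 1279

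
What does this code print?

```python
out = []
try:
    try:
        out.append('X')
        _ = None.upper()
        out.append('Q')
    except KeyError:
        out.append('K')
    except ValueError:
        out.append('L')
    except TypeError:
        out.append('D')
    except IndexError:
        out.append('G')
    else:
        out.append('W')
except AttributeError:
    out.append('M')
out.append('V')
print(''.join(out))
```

Execution trace: 'X' (try body) → 'M' (outer except AttributeError) → 'V' (after the try/except). Output: XMV

Answer: XMV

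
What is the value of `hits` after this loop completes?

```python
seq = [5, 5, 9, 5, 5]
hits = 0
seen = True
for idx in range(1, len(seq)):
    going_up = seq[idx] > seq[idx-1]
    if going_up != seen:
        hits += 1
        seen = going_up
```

Count direction changes in [5, 5, 9, 5, 5]
`hits` takes the values: 0 → 1 → 2 → 3

Answer: 3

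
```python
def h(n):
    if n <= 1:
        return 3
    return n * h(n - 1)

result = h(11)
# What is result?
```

h(11) = 11 * 10 * 9 * 8 * 7 * 6 * 5 * 4 * 3 * 2 * 3 = 119750400

Answer: 119750400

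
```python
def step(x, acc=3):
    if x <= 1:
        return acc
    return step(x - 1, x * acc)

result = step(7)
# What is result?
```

Accumulator trace (n, acc): (7, 3) -> (6, 21) -> (5, 126) -> (4, 630) -> (3, 2520) -> (2, 7560) -> (1, 15120) -> return 15120

Answer: 15120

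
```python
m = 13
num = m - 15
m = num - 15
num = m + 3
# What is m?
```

Trace:
`m = 13` → m = 13
`num = m - 15` → num = -2
`m = num - 15` → m = -17
`num = m + 3` → num = -14
So m = -17

Answer: -17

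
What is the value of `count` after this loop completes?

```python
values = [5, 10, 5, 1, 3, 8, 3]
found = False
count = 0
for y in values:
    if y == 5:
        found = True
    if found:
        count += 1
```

Count elements after first 5 in [5, 10, 5, 1, 3, 8, 3]
`count` takes the values: 0 → 1 → 2 → 3 → 4 → 5 → 6 → 7

Answer: 7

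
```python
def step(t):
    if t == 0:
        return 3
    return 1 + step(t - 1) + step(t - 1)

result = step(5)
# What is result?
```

step(t) = 1 + 2·step(t-1), step(0)=3. Closed form: (3+1)·2^5 - 1 = 127.

Answer: 127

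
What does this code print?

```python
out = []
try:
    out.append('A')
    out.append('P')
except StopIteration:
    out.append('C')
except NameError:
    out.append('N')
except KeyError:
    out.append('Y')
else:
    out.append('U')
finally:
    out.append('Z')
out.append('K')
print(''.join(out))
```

Execution trace: 'A' (try body) → 'P' (try body, no exception) → 'U' (else) → 'Z' (finally) → 'K' (after the try/except). Output: APUZK

Answer: APUZK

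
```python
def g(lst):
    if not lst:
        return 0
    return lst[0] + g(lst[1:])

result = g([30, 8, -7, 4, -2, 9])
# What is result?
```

30 + 8 + (-7) + 4 + (-2) + 9 + 0 = 42

Answer: 42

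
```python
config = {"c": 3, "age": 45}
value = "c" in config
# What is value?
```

Trace:
`config = {"c": 3, "age": 45}` → config = {'c': 3, 'age': 45}
`value = "c" in config` → value = True
So value = True

Answer: True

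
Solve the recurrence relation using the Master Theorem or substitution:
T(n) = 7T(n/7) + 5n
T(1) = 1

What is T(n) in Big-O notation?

By Master Theorem: a=7, b=7, f(n)=5n. Since log_7(7) = 1 and f(n) = Θ(n^1), Case 2 applies. T(n) = O(n log n).

Answer: O(n log n)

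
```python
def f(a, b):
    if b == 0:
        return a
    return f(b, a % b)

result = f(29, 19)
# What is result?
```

f(29, 19) -> f(19, 10) -> f(10, 9) -> f(9, 1) -> f(1, 0) -> 1

Answer: 1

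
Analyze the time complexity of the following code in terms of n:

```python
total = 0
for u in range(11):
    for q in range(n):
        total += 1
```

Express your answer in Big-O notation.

Each loop level contributes: 1 × n. Multiplying the contributions gives O(n).

Answer: O(n)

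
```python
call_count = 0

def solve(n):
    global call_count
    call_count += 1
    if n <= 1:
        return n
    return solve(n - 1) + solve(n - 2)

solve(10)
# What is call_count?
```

Calls(n) = 1 + Calls(n-1) + Calls(n-2); Calls(0)=Calls(1)=1. For n=10 this gives 177.

Answer: 177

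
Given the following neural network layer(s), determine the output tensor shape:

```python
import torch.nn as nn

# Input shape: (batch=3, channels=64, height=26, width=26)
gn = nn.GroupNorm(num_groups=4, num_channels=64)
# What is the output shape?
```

Input: (3, 64, 26, 26) -> Output: (3, 64, 26, 26)

Answer: (3, 64, 26, 26)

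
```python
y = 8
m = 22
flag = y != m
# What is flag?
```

Trace:
`y = 8` → y = 8
`m = 22` → m = 22
`flag = y != m` → flag = True
So flag = True

Answer: True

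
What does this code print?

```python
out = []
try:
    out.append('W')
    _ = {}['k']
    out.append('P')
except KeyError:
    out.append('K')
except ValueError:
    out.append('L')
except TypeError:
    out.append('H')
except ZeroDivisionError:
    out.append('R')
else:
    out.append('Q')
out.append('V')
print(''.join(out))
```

Execution trace: 'W' (try body) → 'K' (except KeyError) → 'V' (after the try/except). Output: WKV

Answer: WKV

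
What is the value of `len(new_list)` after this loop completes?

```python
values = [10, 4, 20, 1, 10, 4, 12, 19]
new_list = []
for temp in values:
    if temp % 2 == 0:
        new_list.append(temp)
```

Count even numbers in [10, 4, 20, 1, 10, 4, 12, 19]
`new_list` takes the values: [] → [10] → [10, 4] → [10, 4, 20] → [10, 4, 20, 10] → [10, 4, 20, 10, 4] → [10, 4, 20, 10, 4, 12]
So `len(new_list)` = 6

Answer: 6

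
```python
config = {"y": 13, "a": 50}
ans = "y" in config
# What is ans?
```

Trace:
`config = {"y": 13, "a": 50}` → config = {'y': 13, 'a': 50}
`ans = "y" in config` → ans = True
So ans = True

Answer: True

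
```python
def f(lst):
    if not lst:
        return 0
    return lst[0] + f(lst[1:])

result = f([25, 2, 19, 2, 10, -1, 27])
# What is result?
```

25 + 2 + 19 + 2 + 10 + (-1) + 27 + 0 = 84

Answer: 84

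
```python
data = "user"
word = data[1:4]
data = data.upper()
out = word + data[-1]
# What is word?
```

Trace:
`data = "user"` → data = 'user'
`word = data[1:4]` → word = 'ser'
`data = data.upper()` → data = 'USER'
`out = word + data[-1]` → out = 'serR'
So word = 'ser'

Answer: 'ser'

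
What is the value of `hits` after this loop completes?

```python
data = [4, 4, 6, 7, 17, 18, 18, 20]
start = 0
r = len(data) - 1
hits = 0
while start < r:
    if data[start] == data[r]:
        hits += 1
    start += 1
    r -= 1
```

Count matching pairs from ends
`hits` takes the values: 0

Answer: 0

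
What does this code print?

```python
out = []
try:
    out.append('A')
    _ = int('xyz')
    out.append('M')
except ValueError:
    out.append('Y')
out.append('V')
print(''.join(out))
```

Execution trace: 'A' (try body) → 'Y' (except ValueError) → 'V' (after the try/except). Output: AYV

Answer: AYV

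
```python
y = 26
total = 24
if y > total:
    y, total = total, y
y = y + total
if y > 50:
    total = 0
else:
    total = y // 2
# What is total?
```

Trace:
`y = 26` → y = 26
`total = 24` → total = 24
`if y > total: ...` → y > total is True → y = 24; total = 26
`y = y + total` → y = 50
`if y > 50: ...` → y > 50 is False, take else branch → total = 25
So total = 25

Answer: 25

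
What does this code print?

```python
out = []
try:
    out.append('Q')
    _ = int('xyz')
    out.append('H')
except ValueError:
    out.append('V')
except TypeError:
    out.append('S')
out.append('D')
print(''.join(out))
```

Execution trace: 'Q' (try body) → 'V' (except ValueError) → 'D' (after the try/except). Output: QVD

Answer: QVD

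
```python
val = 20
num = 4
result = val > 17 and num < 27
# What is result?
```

Trace:
`val = 20` → val = 20
`num = 4` → num = 4
`result = val > 17 and num < 27` → result = True
So result = True

Answer: True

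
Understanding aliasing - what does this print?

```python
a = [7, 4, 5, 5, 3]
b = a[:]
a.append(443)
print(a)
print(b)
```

Key concept: slice [:] creates copy.
Step by step:
`a = [7, 4, 5, 5, 3]` → a = [7, 4, 5, 5, 3]
`b = a[:]` → b = [7, 4, 5, 5, 3]
`a.append(443)` → a = [7, 4, 5, 5, 3, 443]
`print(a)` → prints [7, 4, 5, 5, 3, 443]
`print(b)` → prints [7, 4, 5, 5, 3]

Answer:
[7, 4, 5, 5, 3, 443]
[7, 4, 5, 5, 3]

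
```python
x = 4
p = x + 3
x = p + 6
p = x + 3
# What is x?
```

Trace:
`x = 4` → x = 4
`p = x + 3` → p = 7
`x = p + 6` → x = 13
`p = x + 3` → p = 16
So x = 13

Answer: 13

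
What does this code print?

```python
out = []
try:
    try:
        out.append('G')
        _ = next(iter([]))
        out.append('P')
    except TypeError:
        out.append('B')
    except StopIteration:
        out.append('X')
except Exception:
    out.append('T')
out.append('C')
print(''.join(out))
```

Execution trace: 'G' (inner try body) → 'X' (inner except StopIteration) → 'C' (after the try/except). Output: GXC

Answer: GXC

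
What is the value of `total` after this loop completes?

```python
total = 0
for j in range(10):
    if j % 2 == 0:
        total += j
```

Sum of even numbers 0 to 9
`total` takes the values: 0 → 2 → 6 → 12 → 20

Answer: 20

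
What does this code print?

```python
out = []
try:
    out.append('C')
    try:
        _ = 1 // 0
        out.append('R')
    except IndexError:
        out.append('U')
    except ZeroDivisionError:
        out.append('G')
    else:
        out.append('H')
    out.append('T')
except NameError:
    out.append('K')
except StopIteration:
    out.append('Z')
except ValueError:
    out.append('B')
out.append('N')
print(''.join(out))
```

Execution trace: 'C' (try body) → 'G' (inner except ZeroDivisionError) → 'T' (try body, no exception) → 'N' (after the try/except). Output: CGTN

Answer: CGTN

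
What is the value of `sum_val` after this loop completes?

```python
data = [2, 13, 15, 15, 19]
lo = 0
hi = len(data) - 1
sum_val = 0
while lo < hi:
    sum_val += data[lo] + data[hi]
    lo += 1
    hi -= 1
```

Sum of pairs from ends
`sum_val` takes the values: 0 → 21 → 49

Answer: 49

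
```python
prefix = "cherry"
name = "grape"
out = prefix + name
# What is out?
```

Trace:
`prefix = "cherry"` → prefix = 'cherry'
`name = "grape"` → name = 'grape'
`out = prefix + name` → out = 'cherrygrape'
So out = 'cherrygrape'

Answer: 'cherrygrape'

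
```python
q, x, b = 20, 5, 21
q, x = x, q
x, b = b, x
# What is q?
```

Trace:
`q, x, b = 20, 5, 21` → q = 20; x = 5; b = 21
`q, x = x, q` → q = 5; x = 20
`x, b = b, x` → x = 21; b = 20
So q = 5

Answer: 5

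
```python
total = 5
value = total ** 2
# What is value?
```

Trace:
`total = 5` → total = 5
`value = total ** 2` → value = 25
So value = 25

Answer: 25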